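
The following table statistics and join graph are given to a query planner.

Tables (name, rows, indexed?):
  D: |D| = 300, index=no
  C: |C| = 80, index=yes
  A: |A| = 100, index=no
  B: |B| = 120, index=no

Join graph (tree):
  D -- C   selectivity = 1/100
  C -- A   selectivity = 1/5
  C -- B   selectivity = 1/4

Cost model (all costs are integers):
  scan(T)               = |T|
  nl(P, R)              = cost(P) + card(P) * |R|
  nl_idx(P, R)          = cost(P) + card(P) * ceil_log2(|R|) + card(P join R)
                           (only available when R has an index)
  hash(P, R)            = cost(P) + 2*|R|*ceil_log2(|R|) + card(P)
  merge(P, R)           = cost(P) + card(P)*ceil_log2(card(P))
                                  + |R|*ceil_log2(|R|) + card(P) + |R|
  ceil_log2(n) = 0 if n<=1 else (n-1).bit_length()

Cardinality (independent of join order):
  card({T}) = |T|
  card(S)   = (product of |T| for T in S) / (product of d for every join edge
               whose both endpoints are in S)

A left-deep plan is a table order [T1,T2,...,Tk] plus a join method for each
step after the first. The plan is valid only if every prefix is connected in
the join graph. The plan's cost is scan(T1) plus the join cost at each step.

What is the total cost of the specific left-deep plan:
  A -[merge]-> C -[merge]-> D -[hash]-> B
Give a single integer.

step 1: scan A: cost=100, card=100
step 2: join C via merge
    card(P join C) = 100*80/(5) = 1600
    cost = 100 + 100*7 + 80*7 + 100 + 80 = 1540
step 3: join D via merge
    card(P join D) = 1600*300/(100) = 4800
    cost = 1540 + 1600*11 + 300*9 + 1600 + 300 = 23740
step 4: join B via hash
    card(P join B) = 4800*120/(4) = 144000
    cost = 23740 + 2*120*7 + 4800 = 30220

30220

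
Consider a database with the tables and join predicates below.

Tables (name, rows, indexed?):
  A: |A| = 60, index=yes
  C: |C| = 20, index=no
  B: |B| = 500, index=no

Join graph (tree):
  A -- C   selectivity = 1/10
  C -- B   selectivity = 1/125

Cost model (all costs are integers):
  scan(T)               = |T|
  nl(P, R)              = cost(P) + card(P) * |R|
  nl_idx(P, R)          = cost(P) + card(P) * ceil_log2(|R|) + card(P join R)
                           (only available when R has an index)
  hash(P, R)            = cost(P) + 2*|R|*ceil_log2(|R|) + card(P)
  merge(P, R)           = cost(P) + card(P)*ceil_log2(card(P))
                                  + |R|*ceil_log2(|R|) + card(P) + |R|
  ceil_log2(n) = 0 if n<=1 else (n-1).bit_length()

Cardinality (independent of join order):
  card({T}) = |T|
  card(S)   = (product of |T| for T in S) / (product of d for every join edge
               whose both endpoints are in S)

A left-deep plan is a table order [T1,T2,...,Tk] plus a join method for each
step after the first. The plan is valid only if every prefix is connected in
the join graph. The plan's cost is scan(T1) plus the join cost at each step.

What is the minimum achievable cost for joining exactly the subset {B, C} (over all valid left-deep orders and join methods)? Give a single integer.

Selinger DP over subsets of {B,C}:
  {C}: scan cost=20, card=20
  {B}: scan cost=500, card=500
  {BC}: card=80; try (C,hash)→1200, (B,merge)→5140, (C,merge)→5620, (B,hash)→9040, (B,nl)→10020, (C,nl)→10500; best=1200 via (C,hash)

1200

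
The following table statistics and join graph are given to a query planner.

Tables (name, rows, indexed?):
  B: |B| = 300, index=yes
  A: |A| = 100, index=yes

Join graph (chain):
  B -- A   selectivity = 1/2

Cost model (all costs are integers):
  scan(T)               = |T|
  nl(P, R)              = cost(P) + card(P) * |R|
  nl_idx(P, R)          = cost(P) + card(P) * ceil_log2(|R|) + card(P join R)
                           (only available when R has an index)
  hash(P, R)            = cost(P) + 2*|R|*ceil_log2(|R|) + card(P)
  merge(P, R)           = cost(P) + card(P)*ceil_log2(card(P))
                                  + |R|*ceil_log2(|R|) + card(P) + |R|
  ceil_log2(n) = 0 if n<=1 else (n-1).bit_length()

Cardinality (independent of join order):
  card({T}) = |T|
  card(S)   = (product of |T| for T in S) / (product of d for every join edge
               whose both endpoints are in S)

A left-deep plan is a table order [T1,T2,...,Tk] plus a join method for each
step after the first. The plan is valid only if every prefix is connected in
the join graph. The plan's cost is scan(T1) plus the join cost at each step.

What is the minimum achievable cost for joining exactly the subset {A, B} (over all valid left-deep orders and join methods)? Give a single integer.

2000

Selinger DP over subsets of {A,B}:
  {B}: scan cost=300, card=300
  {A}: scan cost=100, card=100
  {AB}: card=15000; try (A,hash)→2000, (B,merge)→3900, (A,merge)→4100, (B,hash)→5600, (B,nl_idx)→16000, (A,nl_idx)→17400 …(+2); best=2000 via (A,hash)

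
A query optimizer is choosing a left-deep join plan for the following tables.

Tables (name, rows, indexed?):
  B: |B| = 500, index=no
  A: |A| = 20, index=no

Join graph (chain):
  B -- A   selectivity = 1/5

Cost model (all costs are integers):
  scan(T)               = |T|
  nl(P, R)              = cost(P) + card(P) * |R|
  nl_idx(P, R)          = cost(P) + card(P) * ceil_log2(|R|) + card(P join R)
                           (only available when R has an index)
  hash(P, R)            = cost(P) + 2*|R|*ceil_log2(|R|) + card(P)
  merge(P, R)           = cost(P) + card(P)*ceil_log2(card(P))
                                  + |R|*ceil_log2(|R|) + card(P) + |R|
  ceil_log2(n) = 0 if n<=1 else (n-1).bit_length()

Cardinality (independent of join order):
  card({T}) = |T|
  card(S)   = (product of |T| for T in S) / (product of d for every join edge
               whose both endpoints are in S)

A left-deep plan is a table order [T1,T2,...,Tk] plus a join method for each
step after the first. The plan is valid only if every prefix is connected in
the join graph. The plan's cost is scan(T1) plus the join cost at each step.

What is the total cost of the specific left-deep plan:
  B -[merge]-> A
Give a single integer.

5620

step 1: scan B: cost=500, card=500
step 2: join A via merge
    card(P join A) = 500*20/(5) = 2000
    cost = 500 + 500*9 + 20*5 + 500 + 20 = 5620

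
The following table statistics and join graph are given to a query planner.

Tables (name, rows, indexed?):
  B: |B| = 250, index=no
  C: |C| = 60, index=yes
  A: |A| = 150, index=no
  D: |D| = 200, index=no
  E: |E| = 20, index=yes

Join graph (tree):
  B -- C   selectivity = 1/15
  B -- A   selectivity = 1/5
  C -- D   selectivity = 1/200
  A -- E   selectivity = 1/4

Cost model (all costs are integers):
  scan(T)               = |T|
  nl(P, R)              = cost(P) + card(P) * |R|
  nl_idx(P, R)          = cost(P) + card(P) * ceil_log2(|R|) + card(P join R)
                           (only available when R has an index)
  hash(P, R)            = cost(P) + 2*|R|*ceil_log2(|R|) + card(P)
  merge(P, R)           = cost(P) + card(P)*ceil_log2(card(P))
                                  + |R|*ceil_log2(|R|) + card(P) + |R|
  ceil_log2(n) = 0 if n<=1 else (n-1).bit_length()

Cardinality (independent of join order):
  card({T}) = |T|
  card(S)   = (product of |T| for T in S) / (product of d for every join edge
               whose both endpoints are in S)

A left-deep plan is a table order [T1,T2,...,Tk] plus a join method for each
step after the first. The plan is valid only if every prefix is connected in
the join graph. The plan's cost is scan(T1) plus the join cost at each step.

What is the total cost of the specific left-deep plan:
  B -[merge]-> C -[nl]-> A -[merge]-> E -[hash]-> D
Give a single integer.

step 1: scan B: cost=250, card=250
step 2: join C via merge
    card(P join C) = 250*60/(15) = 1000
    cost = 250 + 250*8 + 60*6 + 250 + 60 = 2920
step 3: join A via nl
    card(P join A) = 1000*150/(5) = 30000
    cost = 2920 + 1000*150 = 152920
step 4: join E via merge
    card(P join E) = 30000*20/(4) = 150000
    cost = 152920 + 30000*15 + 20*5 + 30000 + 20 = 633040
step 5: join D via hash
    card(P join D) = 150000*200/(200) = 150000
    cost = 633040 + 2*200*8 + 150000 = 786240

786240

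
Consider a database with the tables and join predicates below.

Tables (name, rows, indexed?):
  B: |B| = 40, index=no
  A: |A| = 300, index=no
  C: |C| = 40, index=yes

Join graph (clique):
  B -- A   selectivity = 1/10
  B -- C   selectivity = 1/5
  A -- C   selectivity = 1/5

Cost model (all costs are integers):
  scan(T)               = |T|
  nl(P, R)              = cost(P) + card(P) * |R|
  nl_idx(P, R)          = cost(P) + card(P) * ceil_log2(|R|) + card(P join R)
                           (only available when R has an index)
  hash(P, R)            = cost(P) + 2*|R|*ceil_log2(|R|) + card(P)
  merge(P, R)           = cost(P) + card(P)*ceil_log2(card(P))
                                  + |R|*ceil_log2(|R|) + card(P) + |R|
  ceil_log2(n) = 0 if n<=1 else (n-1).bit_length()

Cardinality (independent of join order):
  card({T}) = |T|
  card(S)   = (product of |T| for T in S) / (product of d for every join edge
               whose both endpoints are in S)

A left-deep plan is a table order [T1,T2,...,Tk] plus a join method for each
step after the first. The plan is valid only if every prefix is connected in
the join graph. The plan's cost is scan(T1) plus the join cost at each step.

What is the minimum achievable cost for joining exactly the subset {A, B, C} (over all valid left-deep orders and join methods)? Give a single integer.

Selinger DP over subsets of {A,B,C}:
  {B}: scan cost=40, card=40
  {A}: scan cost=300, card=300
  {C}: scan cost=40, card=40
  {AB}: card=1200; try (B,hash)→1080, (A,merge)→3320, (B,merge)→3580, (A,hash)→5480, (A,nl)→12040, (B,nl)→12300; best=1080 via (B,hash)
  {BC}: card=320; try (C,hash)→560, (B,hash)→560, (C,merge)→600, (C,nl_idx)→600, (B,merge)→600, (C,nl)→1640 …(+1); best=560 via (C,hash)
  {AC}: card=2400; try (C,hash)→1080, (A,merge)→3320, (C,merge)→3580, (C,nl_idx)→4500, (A,hash)→5480, (A,nl)→12040 …(+1); best=1080 via (C,hash)
  {ABC}: card=1920; try (C,hash)→2760, (B,hash)→3960, (A,hash)→6280, (A,merge)→6760, (C,nl_idx)→10200, (C,merge)→15760 …(+4); best=2760 via (C,hash)

2760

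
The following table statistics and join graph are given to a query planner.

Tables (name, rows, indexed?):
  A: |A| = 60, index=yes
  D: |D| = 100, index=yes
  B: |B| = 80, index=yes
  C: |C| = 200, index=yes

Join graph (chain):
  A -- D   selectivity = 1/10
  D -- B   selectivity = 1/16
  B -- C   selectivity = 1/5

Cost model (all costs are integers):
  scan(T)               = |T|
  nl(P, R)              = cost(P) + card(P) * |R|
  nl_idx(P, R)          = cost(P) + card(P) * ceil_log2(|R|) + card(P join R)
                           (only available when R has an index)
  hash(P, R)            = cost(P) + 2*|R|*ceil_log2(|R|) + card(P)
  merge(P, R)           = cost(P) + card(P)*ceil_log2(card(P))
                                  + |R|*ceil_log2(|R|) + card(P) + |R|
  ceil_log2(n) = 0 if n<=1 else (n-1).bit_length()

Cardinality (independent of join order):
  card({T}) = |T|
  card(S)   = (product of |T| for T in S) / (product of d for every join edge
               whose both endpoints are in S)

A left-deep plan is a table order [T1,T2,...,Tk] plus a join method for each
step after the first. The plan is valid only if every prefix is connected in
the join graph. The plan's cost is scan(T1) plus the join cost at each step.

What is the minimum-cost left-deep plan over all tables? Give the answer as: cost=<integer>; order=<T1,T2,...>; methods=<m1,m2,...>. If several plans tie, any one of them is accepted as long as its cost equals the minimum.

Selinger DP (subsets sized 1..n):
  {A}: scan cost=60, card=60
  {D}: scan cost=100, card=100
  {B}: scan cost=80, card=80
  {C}: scan cost=200, card=200
  {AD}: card=600; try (A,hash)→920, (D,nl_idx)→1080, (D,merge)→1280, (A,nl_idx)→1300, (A,merge)→1320, (D,hash)→1520 …(+2); best=920 via (A,hash)
  {BD}: card=500; try (D,nl_idx)→1140, (B,nl_idx)→1300, (B,hash)→1320, (D,merge)→1520, (B,merge)→1540, (D,hash)→1560 …(+2); best=1140 via (D,nl_idx)
  {BC}: card=3200; try (B,hash)→1520, (C,merge)→2520, (B,merge)→2640, (C,hash)→3360, (C,nl_idx)→3920, (B,nl_idx)→4800 …(+2); best=1520 via (B,hash)
  {ABD}: card=3000; try (A,hash)→2360, (B,hash)→2640, (A,merge)→6560, (A,nl_idx)→7140, (B,nl_idx)→8120, (B,merge)→8160 …(+2); best=2360 via (A,hash)
  {BCD}: card=20000; try (C,hash)→4840, (D,hash)→6120, (C,merge)→7940, (C,nl_idx)→25140, (D,merge)→43920, (D,nl_idx)→43920 …(+2); best=4840 via (C,hash)
  {ABCD}: card=120000; try (C,hash)→8560, (A,hash)→25560, (C,merge)→43160, (C,nl_idx)→146360, (A,nl_idx)→244840, (A,merge)→325260 …(+2); best=8560 via (C,hash)

cost=8560; order=B,D,A,C; methods=nl_idx,hash,hash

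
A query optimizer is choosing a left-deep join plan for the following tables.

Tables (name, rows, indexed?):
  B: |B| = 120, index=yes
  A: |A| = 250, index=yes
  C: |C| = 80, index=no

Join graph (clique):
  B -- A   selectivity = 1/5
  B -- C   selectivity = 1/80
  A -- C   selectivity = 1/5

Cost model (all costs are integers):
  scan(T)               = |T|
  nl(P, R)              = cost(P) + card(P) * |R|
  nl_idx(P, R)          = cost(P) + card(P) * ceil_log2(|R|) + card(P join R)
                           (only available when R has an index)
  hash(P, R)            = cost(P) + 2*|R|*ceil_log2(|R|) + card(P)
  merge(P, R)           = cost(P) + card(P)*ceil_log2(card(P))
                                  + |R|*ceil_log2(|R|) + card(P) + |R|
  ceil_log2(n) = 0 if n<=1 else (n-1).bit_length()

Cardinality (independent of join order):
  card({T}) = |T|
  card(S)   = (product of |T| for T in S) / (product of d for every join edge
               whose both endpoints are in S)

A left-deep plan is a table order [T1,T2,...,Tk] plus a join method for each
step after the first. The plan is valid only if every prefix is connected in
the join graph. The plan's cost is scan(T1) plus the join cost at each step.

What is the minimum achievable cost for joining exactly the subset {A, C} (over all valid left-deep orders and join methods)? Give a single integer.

Selinger DP over subsets of {A,C}:
  {A}: scan cost=250, card=250
  {C}: scan cost=80, card=80
  {AC}: card=4000; try (C,hash)→1620, (A,merge)→2970, (C,merge)→3140, (A,hash)→4160, (A,nl_idx)→4720, (A,nl)→20080 …(+1); best=1620 via (C,hash)

1620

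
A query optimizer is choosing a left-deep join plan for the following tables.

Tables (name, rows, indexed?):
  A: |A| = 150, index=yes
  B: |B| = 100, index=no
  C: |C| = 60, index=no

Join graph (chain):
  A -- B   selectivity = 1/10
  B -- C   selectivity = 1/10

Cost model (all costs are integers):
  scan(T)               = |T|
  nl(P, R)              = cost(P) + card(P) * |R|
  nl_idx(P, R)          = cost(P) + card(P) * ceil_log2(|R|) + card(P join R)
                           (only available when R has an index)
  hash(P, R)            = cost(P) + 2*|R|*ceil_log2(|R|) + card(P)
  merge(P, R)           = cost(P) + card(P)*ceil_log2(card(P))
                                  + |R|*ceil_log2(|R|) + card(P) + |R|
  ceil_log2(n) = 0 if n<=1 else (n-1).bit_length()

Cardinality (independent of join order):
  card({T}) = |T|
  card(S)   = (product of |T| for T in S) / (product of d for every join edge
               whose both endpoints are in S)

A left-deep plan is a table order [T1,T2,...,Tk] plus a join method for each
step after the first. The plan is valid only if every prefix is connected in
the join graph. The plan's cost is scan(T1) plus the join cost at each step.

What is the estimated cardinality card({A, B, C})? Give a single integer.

Tables in S: A(150), B(100), C(60)
Edges inside S: A-B(d=10), B-C(d=10)
numerator = 150 * 100 * 60 = 900000
denominator = 10 * 10 = 100
card(S) = 900000 / 100 = 9000

9000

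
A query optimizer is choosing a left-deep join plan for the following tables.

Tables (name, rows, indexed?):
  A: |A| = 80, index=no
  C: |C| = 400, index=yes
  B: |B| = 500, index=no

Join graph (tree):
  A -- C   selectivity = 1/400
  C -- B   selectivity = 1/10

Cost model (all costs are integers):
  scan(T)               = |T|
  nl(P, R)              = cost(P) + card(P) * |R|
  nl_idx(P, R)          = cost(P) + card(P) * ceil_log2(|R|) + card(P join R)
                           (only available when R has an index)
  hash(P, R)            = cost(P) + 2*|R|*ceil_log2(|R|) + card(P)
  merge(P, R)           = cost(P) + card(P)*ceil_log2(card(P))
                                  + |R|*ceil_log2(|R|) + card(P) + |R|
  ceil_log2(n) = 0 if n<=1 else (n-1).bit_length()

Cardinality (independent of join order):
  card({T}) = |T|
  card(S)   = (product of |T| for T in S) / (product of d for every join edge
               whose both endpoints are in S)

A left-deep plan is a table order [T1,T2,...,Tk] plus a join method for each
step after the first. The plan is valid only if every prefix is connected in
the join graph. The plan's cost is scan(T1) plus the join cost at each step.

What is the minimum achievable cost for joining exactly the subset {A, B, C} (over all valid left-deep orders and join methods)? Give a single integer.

Selinger DP over subsets of {A,B,C}:
  {A}: scan cost=80, card=80
  {C}: scan cost=400, card=400
  {B}: scan cost=500, card=500
  {AC}: card=80; try (C,nl_idx)→880, (A,hash)→1920, (C,merge)→4720, (A,merge)→5040, (C,hash)→7360, (C,nl)→32080 …(+1); best=880 via (C,nl_idx)
  {BC}: card=20000; try (C,hash)→8200, (B,merge)→9400, (C,merge)→9500, (B,hash)→9800, (C,nl_idx)→25000, (B,nl)→200400 …(+1); best=8200 via (C,hash)
  {ABC}: card=4000; try (B,merge)→6520, (B,hash)→9960, (A,hash)→29320, (B,nl)→40880, (A,merge)→328840, (A,nl)→1608200; best=6520 via (B,merge)

6520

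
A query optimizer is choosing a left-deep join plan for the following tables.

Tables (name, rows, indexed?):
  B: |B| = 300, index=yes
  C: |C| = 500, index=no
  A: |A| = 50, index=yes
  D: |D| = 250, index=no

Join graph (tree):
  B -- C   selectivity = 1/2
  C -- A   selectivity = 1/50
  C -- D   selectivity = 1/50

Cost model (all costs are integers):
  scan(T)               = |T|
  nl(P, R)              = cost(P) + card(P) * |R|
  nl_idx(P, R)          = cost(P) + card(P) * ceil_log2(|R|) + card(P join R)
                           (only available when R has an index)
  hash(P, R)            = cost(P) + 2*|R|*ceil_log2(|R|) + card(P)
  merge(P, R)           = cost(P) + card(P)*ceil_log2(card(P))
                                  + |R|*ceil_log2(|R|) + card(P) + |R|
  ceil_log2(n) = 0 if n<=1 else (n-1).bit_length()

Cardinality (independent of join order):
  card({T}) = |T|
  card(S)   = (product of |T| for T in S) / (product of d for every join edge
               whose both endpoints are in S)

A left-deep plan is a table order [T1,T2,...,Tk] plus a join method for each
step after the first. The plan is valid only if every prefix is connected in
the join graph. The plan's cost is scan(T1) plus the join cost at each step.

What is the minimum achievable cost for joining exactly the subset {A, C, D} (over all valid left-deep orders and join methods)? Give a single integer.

Selinger DP over subsets of {A,C,D}:
  {C}: scan cost=500, card=500
  {A}: scan cost=50, card=50
  {D}: scan cost=250, card=250
  {AC}: card=500; try (A,hash)→1600, (A,nl_idx)→4000, (C,merge)→5400, (A,merge)→5850, (C,hash)→9100, (C,nl)→25050 …(+1); best=1600 via (A,hash)
  {CD}: card=2500; try (D,hash)→5000, (C,merge)→7500, (D,merge)→7750, (C,hash)→9500, (C,nl)→125250, (D,nl)→125500; best=5000 via (D,hash)
  {ACD}: card=2500; try (D,hash)→6100, (A,hash)→8100, (D,merge)→8850, (A,nl_idx)→22500, (A,merge)→37850, (D,nl)→126600 …(+1); best=6100 via (D,hash)

6100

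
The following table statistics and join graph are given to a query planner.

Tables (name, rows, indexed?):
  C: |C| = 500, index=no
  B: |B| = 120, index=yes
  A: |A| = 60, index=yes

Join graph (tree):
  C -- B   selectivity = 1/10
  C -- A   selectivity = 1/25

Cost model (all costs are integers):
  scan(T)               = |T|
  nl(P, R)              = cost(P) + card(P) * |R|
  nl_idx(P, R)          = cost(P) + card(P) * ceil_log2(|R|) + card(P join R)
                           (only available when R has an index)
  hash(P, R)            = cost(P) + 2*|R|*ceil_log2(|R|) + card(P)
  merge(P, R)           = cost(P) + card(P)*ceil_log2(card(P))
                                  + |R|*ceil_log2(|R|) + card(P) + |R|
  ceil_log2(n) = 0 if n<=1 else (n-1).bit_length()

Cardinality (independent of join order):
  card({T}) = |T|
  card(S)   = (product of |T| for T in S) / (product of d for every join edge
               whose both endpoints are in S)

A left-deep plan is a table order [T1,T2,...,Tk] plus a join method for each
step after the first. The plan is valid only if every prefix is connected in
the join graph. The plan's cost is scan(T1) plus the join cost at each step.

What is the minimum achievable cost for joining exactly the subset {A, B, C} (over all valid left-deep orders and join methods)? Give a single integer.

Selinger DP over subsets of {A,B,C}:
  {C}: scan cost=500, card=500
  {B}: scan cost=120, card=120
  {A}: scan cost=60, card=60
  {BC}: card=6000; try (B,hash)→2680, (C,merge)→6080, (B,merge)→6460, (C,hash)→9240, (B,nl_idx)→10000, (C,nl)→60120 …(+1); best=2680 via (B,hash)
  {AC}: card=1200; try (A,hash)→1720, (A,nl_idx)→4700, (C,merge)→5480, (A,merge)→5920, (C,hash)→9120, (C,nl)→30060 …(+1); best=1720 via (A,hash)
  {ABC}: card=14400; try (B,hash)→4600, (A,hash)→9400, (B,merge)→17080, (B,nl_idx)→24520, (A,nl_idx)→53080, (A,merge)→87100 …(+2); best=4600 via (B,hash)

4600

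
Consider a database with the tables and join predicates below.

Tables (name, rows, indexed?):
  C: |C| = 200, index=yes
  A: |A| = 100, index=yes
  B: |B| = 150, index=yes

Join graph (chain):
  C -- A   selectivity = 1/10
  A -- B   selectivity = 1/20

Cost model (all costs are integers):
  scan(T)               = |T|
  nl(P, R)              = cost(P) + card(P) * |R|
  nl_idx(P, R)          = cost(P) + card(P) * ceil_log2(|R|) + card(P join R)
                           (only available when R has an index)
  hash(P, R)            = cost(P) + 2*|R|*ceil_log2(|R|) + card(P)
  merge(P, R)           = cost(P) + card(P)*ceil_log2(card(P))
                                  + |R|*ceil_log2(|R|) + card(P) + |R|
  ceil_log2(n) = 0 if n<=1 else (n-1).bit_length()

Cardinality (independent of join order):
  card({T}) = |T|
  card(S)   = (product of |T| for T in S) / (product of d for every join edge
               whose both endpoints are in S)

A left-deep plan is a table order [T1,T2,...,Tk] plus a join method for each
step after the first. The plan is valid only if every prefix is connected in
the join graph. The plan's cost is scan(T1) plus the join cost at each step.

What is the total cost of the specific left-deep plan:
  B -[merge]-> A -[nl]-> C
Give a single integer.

152300

step 1: scan B: cost=150, card=150
step 2: join A via merge
    card(P join A) = 150*100/(20) = 750
    cost = 150 + 150*8 + 100*7 + 150 + 100 = 2300
step 3: join C via nl
    card(P join C) = 750*200/(10) = 15000
    cost = 2300 + 750*200 = 152300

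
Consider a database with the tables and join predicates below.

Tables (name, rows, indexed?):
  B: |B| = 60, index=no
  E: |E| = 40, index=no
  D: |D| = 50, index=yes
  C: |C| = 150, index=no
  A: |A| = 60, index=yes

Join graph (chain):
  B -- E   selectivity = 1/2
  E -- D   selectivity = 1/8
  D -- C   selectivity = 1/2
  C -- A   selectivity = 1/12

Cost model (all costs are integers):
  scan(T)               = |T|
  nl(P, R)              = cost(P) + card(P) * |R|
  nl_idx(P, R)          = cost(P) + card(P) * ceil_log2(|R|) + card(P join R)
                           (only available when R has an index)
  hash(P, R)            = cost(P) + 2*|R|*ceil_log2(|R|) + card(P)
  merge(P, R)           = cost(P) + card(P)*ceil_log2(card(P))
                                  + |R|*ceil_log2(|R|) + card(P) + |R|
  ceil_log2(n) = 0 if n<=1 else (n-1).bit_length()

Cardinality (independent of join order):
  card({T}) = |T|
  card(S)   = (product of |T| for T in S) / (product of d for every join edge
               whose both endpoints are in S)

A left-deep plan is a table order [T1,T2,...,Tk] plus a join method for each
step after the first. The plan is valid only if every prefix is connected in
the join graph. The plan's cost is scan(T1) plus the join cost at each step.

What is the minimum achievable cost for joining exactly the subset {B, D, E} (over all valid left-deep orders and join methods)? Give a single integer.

Selinger DP over subsets of {B,D,E}:
  {B}: scan cost=60, card=60
  {E}: scan cost=40, card=40
  {D}: scan cost=50, card=50
  {BE}: card=1200; try (E,hash)→600, (B,merge)→740, (E,merge)→760, (B,hash)→800, (B,nl)→2440, (E,nl)→2460; best=600 via (E,hash)
  {DE}: card=250; try (D,nl_idx)→530, (E,hash)→580, (D,merge)→670, (E,merge)→680, (D,hash)→680, (D,nl)→2040 …(+1); best=530 via (D,nl_idx)
  {BDE}: card=7500; try (B,hash)→1500, (D,hash)→2400, (B,merge)→3200, (D,nl_idx)→15300, (D,merge)→15350, (B,nl)→15530 …(+1); best=1500 via (B,hash)

1500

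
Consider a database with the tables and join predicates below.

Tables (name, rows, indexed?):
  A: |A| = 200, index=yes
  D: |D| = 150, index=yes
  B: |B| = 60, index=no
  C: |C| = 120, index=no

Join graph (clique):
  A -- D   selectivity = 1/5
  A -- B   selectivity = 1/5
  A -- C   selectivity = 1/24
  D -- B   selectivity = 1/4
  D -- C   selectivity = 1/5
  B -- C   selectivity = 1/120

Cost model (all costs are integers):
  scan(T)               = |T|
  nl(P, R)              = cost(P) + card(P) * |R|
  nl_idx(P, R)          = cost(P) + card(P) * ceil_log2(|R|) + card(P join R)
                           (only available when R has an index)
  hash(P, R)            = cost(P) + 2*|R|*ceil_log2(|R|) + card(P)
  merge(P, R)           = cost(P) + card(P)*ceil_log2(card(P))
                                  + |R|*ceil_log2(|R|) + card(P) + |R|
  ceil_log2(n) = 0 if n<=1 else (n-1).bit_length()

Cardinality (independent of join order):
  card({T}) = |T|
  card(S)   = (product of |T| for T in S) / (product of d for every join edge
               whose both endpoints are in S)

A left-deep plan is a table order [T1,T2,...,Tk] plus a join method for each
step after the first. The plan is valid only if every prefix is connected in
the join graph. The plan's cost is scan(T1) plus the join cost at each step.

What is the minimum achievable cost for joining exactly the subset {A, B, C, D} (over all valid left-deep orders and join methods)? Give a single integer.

Selinger DP over subsets of {A,B,C,D}:
  {A}: scan cost=200, card=200
  {D}: scan cost=150, card=150
  {B}: scan cost=60, card=60
  {C}: scan cost=120, card=120
  {AD}: card=6000; try (D,hash)→2800, (A,merge)→3300, (D,merge)→3350, (A,hash)→3500, (A,nl_idx)→7350, (D,nl_idx)→7800 …(+2); best=2800 via (D,hash)
  {AB}: card=2400; try (B,hash)→1120, (A,merge)→2280, (B,merge)→2420, (A,nl_idx)→2940, (A,hash)→3320, (A,nl)→12060 …(+1); best=1120 via (B,hash)
  {AC}: card=1000; try (C,hash)→2080, (A,nl_idx)→2080, (A,merge)→2880, (C,merge)→2960, (A,hash)→3440, (A,nl)→24120 …(+1); best=2080 via (C,hash)
  {BD}: card=2250; try (B,hash)→1020, (D,merge)→1830, (B,merge)→1920, (D,hash)→2520, (D,nl_idx)→2790, (D,nl)→9060 …(+1); best=1020 via (B,hash)
  {CD}: card=3600; try (C,hash)→1980, (D,merge)→2430, (C,merge)→2460, (D,hash)→2640, (D,nl_idx)→4680, (D,nl)→18120 …(+1); best=1980 via (C,hash)
  {BC}: card=60; try (B,hash)→960, (C,merge)→1440, (B,merge)→1500, (C,hash)→1800, (C,nl)→7260, (B,nl)→7320; best=960 via (B,hash)
  {ABD}: card=18000; try (D,hash)→5920, (A,hash)→6470, (B,hash)→9520, (A,merge)→32070, (D,merge)→33670, (A,nl_idx)→37020 …(+5); best=5920 via (D,hash)
  {ACD}: card=6000; try (D,hash)→5480, (A,hash)→8780, (C,hash)→10480, (D,merge)→14430, (D,nl_idx)→16080, (A,nl_idx)→36780 …(+5); best=5480 via (D,hash)
  {ABC}: card=100; try (A,nl_idx)→1540, (A,merge)→3180, (B,hash)→3800, (A,hash)→4220, (C,hash)→5200, (A,nl)→12960 …(+4); best=1540 via (A,nl_idx)
  {BCD}: card=450; try (D,nl_idx)→1890, (D,merge)→2730, (D,hash)→3420, (C,hash)→4950, (B,hash)→6300, (D,nl)→9960 …(+4); best=1890 via (D,nl_idx)
  {ABCD}: card=150; try (D,nl_idx)→2490, (D,merge)→3690, (D,hash)→4040, (A,hash)→5540, (A,nl_idx)→5640, (A,merge)→8190 …(+8); best=2490 via (D,nl_idx)

2490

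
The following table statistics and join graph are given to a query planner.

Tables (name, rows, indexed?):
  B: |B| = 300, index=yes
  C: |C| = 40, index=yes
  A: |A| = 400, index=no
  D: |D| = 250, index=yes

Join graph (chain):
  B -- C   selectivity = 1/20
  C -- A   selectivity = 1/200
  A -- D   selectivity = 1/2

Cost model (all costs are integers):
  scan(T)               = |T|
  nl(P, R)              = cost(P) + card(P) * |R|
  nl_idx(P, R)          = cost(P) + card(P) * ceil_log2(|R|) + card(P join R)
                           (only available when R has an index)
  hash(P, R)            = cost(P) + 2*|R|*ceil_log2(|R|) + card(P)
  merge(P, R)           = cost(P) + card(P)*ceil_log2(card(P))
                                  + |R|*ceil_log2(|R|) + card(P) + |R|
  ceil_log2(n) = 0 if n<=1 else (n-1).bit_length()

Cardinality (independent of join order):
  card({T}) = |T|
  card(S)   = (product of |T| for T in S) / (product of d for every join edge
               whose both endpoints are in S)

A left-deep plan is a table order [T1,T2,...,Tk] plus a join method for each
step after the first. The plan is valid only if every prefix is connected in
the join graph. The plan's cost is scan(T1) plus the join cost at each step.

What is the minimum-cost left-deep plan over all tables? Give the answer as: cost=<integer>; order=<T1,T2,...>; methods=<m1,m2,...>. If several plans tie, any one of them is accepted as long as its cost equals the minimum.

Selinger DP (subsets sized 1..n):
  {B}: scan cost=300, card=300
  {C}: scan cost=40, card=40
  {A}: scan cost=400, card=400
  {D}: scan cost=250, card=250
  {BC}: card=600; try (B,nl_idx)→1000, (C,hash)→1080, (C,nl_idx)→2700, (B,merge)→3320, (C,merge)→3580, (B,hash)→5480 …(+2); best=1000 via (B,nl_idx)
  {AC}: card=80; try (C,hash)→1280, (C,nl_idx)→2880, (A,merge)→4320, (C,merge)→4680, (A,hash)→7280, (A,nl)→16040 …(+1); best=1280 via (C,hash)
  {AD}: card=50000; try (D,hash)→4800, (A,merge)→6500, (D,merge)→6650, (A,hash)→7700, (D,nl_idx)→53600, (A,nl)→100250 …(+1); best=4800 via (D,hash)
  {ABC}: card=1200; try (B,nl_idx)→3200, (B,merge)→4920, (B,hash)→6760, (A,hash)→8800, (A,merge)→11600, (B,nl)→25280 …(+1); best=3200 via (B,nl_idx)
  {ACD}: card=10000; try (D,merge)→4170, (D,hash)→5360, (D,nl_idx)→11920, (D,nl)→21280, (C,hash)→55280, (C,nl_idx)→314800 …(+2); best=4170 via (D,merge)
  {ABCD}: card=150000; try (D,hash)→8400, (B,hash)→19570, (D,merge)→19850, (B,merge)→157170, (D,nl_idx)→162800, (B,nl_idx)→244170 …(+2); best=8400 via (D,hash)

cost=8400; order=A,C,B,D; methods=hash,nl_idx,hash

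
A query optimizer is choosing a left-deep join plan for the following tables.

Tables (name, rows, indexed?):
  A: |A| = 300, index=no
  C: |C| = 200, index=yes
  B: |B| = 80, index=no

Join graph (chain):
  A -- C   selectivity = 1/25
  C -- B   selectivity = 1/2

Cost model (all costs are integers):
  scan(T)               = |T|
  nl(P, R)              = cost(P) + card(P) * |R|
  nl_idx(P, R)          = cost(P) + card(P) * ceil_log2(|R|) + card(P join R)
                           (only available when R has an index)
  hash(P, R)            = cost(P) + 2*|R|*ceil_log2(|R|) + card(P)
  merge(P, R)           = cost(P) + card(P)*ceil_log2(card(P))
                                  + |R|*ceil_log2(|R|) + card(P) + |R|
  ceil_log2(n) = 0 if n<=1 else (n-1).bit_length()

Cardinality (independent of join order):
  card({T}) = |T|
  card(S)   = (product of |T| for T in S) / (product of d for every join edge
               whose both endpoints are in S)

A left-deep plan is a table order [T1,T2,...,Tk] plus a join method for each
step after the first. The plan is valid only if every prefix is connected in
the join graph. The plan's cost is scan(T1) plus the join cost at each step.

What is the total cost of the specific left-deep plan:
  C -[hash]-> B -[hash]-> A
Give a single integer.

step 1: scan C: cost=200, card=200
step 2: join B via hash
    card(P join B) = 200*80/(2) = 8000
    cost = 200 + 2*80*7 + 200 = 1520
step 3: join A via hash
    card(P join A) = 8000*300/(25) = 96000
    cost = 1520 + 2*300*9 + 8000 = 14920

14920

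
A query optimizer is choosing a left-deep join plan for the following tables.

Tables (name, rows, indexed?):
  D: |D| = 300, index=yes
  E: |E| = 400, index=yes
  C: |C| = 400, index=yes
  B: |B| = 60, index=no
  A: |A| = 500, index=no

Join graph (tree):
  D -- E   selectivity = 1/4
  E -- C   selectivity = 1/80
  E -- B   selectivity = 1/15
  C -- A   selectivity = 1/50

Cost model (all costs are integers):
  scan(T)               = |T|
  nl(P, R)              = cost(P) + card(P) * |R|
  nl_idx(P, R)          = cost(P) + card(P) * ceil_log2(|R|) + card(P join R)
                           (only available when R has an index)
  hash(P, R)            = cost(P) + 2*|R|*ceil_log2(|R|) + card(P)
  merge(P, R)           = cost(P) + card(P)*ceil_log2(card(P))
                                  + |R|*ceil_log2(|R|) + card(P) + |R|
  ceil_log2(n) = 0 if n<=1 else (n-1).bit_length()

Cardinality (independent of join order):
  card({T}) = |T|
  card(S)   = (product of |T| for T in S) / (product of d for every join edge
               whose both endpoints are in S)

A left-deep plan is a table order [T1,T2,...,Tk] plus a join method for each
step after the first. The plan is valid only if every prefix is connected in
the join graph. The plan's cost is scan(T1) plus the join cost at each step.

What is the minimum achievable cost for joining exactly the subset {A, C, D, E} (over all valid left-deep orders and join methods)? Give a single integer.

Selinger DP over subsets of {A,C,D,E}:
  {D}: scan cost=300, card=300
  {E}: scan cost=400, card=400
  {C}: scan cost=400, card=400
  {A}: scan cost=500, card=500
  {DE}: card=30000; try (D,hash)→6200, (E,merge)→7300, (D,merge)→7400, (E,hash)→7800, (E,nl_idx)→33000, (D,nl_idx)→34000 …(+2); best=6200 via (D,hash)
  {CE}: card=2000; try (E,nl_idx)→6000, (C,nl_idx)→6000, (E,hash)→8000, (C,hash)→8000, (E,merge)→8400, (C,merge)→8400 …(+2); best=6000 via (E,nl_idx)
  {AC}: card=4000; try (C,hash)→8200, (C,nl_idx)→9000, (A,merge)→9400, (C,merge)→9500, (A,hash)→9800, (A,nl)→200400 …(+1); best=8200 via (C,hash)
  {CDE}: card=150000; try (D,hash)→13400, (D,merge)→33000, (C,hash)→43400, (D,nl_idx)→174000, (C,nl_idx)→426200, (C,merge)→490200 …(+2); best=13400 via (D,hash)
  {ACE}: card=20000; try (A,hash)→17000, (E,hash)→19400, (A,merge)→35000, (E,merge)→64200, (E,nl_idx)→64200, (A,nl)→1006000 …(+1); best=17000 via (A,hash)
  {ACDE}: card=1500000; try (D,hash)→42400, (A,hash)→172400, (D,merge)→340000, (D,nl_idx)→1697000, (A,merge)→2868400, (D,nl)→6017000 …(+1); best=42400 via (D,hash)

42400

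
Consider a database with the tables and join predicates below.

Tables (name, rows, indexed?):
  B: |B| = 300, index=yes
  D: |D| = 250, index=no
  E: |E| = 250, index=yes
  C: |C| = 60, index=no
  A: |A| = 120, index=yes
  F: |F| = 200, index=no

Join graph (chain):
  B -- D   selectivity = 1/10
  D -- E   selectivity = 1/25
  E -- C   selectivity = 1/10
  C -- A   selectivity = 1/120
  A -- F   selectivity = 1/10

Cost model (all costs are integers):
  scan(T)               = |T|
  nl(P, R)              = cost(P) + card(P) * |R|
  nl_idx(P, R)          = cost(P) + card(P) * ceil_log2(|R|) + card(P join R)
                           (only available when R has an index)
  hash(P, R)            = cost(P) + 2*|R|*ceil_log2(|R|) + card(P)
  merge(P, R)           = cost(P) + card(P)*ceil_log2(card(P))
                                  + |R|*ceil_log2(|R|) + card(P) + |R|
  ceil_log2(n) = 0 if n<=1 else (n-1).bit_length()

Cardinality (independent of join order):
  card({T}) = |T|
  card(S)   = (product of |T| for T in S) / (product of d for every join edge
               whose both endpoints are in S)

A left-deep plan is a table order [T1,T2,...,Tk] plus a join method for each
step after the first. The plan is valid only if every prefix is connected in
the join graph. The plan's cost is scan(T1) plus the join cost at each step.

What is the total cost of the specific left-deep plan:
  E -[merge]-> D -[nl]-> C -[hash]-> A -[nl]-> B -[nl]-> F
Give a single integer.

94671430

step 1: scan E: cost=250, card=250
step 2: join D via merge
    card(P join D) = 250*250/(25) = 2500
    cost = 250 + 250*8 + 250*8 + 250 + 250 = 4750
step 3: join C via nl
    card(P join C) = 2500*60/(10) = 15000
    cost = 4750 + 2500*60 = 154750
step 4: join A via hash
    card(P join A) = 15000*120/(120) = 15000
    cost = 154750 + 2*120*7 + 15000 = 171430
step 5: join B via nl
    card(P join B) = 15000*300/(10) = 450000
    cost = 171430 + 15000*300 = 4671430
step 6: join F via nl
    card(P join F) = 450000*200/(10) = 9000000
    cost = 4671430 + 450000*200 = 94671430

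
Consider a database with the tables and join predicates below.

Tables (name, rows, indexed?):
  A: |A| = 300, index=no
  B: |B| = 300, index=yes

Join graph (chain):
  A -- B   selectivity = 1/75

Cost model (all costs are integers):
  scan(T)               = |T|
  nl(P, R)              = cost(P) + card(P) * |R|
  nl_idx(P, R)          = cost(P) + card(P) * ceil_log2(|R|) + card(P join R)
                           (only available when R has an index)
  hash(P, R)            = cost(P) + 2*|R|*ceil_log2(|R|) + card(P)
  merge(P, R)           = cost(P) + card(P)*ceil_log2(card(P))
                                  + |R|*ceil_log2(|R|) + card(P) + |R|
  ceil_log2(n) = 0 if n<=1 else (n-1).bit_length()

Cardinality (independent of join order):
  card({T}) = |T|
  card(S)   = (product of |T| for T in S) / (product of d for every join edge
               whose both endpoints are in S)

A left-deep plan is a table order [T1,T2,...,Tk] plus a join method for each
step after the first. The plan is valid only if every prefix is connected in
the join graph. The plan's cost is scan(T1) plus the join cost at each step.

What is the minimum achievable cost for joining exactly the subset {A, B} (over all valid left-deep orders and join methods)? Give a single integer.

Selinger DP over subsets of {A,B}:
  {A}: scan cost=300, card=300
  {B}: scan cost=300, card=300
  {AB}: card=1200; try (B,nl_idx)→4200, (B,hash)→6000, (A,hash)→6000, (B,merge)→6300, (A,merge)→6300, (B,nl)→90300 …(+1); best=4200 via (B,nl_idx)

4200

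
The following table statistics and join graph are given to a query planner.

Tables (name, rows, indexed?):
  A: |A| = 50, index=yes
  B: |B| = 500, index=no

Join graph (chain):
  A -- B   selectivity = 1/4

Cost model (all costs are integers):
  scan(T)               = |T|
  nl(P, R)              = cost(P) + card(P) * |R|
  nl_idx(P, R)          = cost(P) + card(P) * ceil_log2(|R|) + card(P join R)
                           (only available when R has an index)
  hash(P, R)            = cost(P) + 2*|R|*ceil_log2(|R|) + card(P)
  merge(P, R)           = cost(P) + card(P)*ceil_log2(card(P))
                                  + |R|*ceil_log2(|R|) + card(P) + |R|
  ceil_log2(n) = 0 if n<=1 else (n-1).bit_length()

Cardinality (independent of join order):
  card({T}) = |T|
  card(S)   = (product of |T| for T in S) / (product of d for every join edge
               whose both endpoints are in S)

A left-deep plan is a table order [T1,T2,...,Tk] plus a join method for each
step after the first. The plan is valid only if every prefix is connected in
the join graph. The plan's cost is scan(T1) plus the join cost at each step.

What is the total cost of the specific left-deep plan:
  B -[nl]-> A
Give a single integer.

step 1: scan B: cost=500, card=500
step 2: join A via nl
    card(P join A) = 500*50/(4) = 6250
    cost = 500 + 500*50 = 25500

25500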